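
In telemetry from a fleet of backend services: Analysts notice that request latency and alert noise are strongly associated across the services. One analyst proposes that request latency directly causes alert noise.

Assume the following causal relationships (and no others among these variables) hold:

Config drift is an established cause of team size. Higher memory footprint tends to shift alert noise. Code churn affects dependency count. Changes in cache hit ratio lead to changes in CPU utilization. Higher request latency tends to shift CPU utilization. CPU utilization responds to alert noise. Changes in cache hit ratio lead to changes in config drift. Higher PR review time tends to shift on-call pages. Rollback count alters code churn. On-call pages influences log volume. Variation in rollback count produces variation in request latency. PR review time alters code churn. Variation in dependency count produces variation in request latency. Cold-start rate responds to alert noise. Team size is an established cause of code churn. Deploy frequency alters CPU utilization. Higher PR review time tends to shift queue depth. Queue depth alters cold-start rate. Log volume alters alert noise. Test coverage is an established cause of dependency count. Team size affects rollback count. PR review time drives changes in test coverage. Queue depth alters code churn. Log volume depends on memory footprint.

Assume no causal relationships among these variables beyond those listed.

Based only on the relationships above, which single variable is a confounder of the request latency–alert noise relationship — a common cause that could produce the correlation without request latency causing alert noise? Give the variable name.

PR review time

PR review time has a causal path to request latency (PR review time → test coverage → dependency count → request latency) and a separate causal path to alert noise (PR review time → on-call pages → log volume → alert noise), so it is a common cause of both.
No stated relationship gives request latency a causal route to alert noise, so the correlation is explained by the shared upstream cause rather than a direct effect.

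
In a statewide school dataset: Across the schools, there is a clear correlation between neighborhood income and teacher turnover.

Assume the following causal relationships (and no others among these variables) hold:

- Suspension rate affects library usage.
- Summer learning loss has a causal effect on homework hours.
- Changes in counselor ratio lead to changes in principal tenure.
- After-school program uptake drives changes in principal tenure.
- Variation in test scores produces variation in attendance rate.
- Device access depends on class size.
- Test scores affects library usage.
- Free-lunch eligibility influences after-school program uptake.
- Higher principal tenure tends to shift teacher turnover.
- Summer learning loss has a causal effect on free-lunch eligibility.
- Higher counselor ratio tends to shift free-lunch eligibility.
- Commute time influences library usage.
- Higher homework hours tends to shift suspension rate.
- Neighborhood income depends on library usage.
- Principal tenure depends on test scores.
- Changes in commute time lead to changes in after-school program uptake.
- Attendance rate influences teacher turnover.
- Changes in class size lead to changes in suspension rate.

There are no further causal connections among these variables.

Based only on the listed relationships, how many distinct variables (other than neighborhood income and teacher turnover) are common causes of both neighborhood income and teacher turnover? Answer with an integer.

3

The common causes are: commute time (to neighborhood income via commute time → library usage → neighborhood income; to teacher turnover via commute time → after-school program uptake → principal tenure → teacher turnover); summer learning loss (to neighborhood income via summer learning loss → homework hours → suspension rate → library usage → neighborhood income; to teacher turnover via summer learning loss → free-lunch eligibility → after-school program uptake → principal tenure → teacher turnover); test scores (to neighborhood income via test scores → library usage → neighborhood income; to teacher turnover via test scores → principal tenure → teacher turnover).
Every other variable lacks a causal path to at least one of neighborhood income and teacher turnover.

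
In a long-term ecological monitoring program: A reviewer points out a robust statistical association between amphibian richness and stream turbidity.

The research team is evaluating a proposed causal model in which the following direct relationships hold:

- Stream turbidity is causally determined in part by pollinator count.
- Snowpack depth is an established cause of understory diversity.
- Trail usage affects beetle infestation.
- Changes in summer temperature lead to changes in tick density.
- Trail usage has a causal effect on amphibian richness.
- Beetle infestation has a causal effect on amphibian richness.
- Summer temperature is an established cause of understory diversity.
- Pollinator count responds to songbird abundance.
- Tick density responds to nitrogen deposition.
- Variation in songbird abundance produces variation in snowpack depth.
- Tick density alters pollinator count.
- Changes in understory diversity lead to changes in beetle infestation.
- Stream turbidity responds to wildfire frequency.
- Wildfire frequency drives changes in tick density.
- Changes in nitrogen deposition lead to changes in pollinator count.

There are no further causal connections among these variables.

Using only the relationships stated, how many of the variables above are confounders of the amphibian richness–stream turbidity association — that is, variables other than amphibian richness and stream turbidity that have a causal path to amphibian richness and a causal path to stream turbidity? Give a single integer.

The common causes are: songbird abundance (to amphibian richness via songbird abundance → snowpack depth → understory diversity → beetle infestation → amphibian richness; to stream turbidity via songbird abundance → pollinator count → stream turbidity); summer temperature (to amphibian richness via summer temperature → understory diversity → beetle infestation → amphibian richness; to stream turbidity via summer temperature → tick density → pollinator count → stream turbidity).
Every other variable lacks a causal path to at least one of amphibian richness and stream turbidity.

2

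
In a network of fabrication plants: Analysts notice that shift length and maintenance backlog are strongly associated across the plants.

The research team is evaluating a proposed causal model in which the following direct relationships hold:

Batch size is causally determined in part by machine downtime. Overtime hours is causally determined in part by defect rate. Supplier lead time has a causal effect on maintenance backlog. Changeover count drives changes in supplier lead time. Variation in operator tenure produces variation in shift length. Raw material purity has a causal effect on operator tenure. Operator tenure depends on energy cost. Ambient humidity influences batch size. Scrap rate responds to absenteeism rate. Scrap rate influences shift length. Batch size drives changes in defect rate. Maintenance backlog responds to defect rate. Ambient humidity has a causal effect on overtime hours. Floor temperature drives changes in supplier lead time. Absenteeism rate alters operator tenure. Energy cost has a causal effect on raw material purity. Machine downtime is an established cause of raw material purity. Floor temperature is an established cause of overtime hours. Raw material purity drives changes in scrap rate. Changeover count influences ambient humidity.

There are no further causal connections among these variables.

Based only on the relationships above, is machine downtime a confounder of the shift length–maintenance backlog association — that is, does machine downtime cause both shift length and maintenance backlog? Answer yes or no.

Machine downtime has a causal path to shift length (machine downtime → raw material purity → operator tenure → shift length) and to maintenance backlog (machine downtime → batch size → defect rate → maintenance backlog), so it is a common cause of both — a confounder.

yes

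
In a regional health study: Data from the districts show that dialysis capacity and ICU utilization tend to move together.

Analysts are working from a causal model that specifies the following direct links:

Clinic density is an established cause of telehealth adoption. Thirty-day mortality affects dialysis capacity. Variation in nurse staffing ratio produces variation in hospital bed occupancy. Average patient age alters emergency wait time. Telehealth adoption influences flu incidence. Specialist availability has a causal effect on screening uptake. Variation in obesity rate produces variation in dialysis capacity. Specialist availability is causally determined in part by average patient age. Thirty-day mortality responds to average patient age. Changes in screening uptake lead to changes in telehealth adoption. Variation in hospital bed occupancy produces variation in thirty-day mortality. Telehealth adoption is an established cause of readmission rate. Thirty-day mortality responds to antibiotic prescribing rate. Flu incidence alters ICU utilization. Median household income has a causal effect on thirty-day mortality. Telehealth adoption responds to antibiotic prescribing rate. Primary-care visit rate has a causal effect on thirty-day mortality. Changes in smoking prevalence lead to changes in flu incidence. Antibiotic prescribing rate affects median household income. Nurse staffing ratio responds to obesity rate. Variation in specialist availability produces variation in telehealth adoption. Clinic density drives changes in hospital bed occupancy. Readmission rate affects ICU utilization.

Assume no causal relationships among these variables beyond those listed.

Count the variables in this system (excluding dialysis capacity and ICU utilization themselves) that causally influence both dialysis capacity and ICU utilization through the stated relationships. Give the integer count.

The common causes are: antibiotic prescribing rate (to dialysis capacity via antibiotic prescribing rate → thirty-day mortality → dialysis capacity; to ICU utilization via antibiotic prescribing rate → telehealth adoption → flu incidence → ICU utilization); average patient age (to dialysis capacity via average patient age → thirty-day mortality → dialysis capacity; to ICU utilization via average patient age → specialist availability → telehealth adoption → flu incidence → ICU utilization); clinic density (to dialysis capacity via clinic density → hospital bed occupancy → thirty-day mortality → dialysis capacity; to ICU utilization via clinic density → telehealth adoption → flu incidence → ICU utilization).
Every other variable lacks a causal path to at least one of dialysis capacity and ICU utilization.

3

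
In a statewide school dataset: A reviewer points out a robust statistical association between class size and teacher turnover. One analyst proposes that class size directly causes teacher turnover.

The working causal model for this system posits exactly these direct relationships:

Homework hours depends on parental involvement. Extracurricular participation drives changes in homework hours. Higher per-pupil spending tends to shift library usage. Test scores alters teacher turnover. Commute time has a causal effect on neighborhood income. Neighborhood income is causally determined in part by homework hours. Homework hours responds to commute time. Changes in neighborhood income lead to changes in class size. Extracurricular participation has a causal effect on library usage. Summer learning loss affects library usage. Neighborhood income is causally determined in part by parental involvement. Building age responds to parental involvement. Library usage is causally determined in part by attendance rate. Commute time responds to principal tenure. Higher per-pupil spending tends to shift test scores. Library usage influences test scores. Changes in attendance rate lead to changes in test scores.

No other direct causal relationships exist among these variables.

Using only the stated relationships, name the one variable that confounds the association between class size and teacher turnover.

Extracurricular participation has a causal path to class size (extracurricular participation → homework hours → neighborhood income → class size) and a separate causal path to teacher turnover (extracurricular participation → library usage → test scores → teacher turnover), so it is a common cause of both.
No stated relationship gives class size a causal route to teacher turnover, so the correlation is explained by the shared upstream cause rather than a direct effect.

extracurricular participation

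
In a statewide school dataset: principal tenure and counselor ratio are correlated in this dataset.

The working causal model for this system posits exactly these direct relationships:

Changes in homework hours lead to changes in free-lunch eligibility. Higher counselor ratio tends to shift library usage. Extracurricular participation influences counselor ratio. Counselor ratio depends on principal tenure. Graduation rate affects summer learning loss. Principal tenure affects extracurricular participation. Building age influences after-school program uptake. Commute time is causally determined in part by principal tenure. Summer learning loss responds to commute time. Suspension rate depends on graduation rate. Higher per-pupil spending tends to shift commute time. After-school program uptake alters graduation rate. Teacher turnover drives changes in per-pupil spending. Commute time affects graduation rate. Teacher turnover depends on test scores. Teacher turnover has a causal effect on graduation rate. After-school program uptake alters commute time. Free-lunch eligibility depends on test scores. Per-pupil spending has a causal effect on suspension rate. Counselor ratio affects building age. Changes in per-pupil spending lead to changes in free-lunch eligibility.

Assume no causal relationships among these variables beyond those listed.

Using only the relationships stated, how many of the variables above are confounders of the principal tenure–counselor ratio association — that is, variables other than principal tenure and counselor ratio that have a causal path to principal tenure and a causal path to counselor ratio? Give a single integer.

0

No listed variable has a causal path to both principal tenure and counselor ratio, so there are no common causes.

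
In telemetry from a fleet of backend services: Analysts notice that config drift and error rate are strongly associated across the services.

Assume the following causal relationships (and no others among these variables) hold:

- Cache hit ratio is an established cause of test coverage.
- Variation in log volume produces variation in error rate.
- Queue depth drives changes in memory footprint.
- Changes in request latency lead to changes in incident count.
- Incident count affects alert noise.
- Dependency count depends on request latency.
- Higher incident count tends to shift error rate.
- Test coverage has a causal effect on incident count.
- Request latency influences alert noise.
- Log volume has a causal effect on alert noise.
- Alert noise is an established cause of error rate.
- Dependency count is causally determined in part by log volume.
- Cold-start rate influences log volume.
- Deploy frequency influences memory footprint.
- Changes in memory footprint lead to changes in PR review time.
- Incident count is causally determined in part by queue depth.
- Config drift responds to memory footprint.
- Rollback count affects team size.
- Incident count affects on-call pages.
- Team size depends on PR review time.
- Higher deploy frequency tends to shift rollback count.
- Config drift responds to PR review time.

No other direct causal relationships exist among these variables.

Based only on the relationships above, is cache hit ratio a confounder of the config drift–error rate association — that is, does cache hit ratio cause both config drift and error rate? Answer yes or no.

Cache hit ratio has no stated causal path to config drift. A confounder must cause both variables, so cache hit ratio does not qualify.

no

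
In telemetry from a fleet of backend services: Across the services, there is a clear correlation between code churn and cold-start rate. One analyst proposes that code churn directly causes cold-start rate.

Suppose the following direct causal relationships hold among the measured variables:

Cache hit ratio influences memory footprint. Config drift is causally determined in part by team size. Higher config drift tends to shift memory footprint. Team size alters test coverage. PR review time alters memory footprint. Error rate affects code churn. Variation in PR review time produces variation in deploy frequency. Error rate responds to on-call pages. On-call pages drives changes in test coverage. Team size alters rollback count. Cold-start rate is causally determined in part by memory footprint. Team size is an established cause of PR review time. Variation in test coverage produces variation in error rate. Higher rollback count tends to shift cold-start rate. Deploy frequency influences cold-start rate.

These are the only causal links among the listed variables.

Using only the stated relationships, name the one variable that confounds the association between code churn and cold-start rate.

team size

Team size has a causal path to code churn (team size → test coverage → error rate → code churn) and a separate causal path to cold-start rate (team size → rollback count → cold-start rate), so it is a common cause of both.
No stated relationship gives code churn a causal route to cold-start rate, so the correlation is explained by the shared upstream cause rather than a direct effect.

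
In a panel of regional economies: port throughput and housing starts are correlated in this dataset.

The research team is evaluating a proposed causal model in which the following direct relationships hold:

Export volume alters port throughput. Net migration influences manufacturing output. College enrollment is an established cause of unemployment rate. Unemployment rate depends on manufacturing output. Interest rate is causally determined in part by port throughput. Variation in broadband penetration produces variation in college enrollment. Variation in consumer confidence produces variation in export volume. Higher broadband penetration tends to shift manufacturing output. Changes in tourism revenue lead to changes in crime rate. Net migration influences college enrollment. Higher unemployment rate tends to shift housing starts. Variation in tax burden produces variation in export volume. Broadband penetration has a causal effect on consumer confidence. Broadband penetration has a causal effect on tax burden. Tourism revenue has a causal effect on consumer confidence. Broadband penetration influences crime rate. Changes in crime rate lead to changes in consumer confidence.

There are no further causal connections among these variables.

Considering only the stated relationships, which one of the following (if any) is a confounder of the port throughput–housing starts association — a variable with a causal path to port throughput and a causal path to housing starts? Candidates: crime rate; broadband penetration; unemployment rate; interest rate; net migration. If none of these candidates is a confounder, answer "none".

Broadband penetration causes port throughput (broadband penetration → consumer confidence → export volume → port throughput) and also causes housing starts (broadband penetration → manufacturing output → unemployment rate → housing starts); it is a common cause of both.
Each of the other candidates lacks a causal path to at least one of port throughput and housing starts, so they do not confound the relationship.

broadband penetration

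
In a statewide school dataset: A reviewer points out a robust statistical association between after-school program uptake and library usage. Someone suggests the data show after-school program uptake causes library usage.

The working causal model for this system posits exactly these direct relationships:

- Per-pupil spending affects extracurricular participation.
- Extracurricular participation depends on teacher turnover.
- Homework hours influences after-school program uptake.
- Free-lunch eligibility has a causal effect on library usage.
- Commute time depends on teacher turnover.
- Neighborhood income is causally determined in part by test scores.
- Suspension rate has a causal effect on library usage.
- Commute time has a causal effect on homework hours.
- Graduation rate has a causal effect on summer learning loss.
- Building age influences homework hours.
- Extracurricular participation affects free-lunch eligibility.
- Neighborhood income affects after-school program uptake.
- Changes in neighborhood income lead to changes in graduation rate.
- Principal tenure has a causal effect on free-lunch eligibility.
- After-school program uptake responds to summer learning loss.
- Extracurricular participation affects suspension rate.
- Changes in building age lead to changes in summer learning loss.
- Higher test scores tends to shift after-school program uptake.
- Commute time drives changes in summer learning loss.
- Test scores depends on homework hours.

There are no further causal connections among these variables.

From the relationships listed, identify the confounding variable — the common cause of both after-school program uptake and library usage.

teacher turnover

Teacher turnover has a causal path to after-school program uptake (teacher turnover → commute time → homework hours → after-school program uptake) and a separate causal path to library usage (teacher turnover → extracurricular participation → suspension rate → library usage), so it is a common cause of both.
No stated relationship gives after-school program uptake a causal route to library usage, so the correlation is explained by the shared upstream cause rather than a direct effect.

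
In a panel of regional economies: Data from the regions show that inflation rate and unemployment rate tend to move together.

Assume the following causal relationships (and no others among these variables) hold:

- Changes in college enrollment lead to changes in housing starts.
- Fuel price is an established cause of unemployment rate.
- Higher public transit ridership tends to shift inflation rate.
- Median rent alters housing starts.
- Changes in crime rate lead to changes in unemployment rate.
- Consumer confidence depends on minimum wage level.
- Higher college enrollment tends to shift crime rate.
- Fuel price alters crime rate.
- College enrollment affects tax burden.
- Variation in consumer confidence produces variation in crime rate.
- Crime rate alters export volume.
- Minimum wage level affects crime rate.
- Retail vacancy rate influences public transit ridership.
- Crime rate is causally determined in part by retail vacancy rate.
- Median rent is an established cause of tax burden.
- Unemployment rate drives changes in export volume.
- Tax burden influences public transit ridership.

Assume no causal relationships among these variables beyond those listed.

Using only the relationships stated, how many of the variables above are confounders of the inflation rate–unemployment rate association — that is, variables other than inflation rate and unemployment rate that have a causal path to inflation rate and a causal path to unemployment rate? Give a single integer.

2

The common causes are: college enrollment (to inflation rate via college enrollment → tax burden → public transit ridership → inflation rate; to unemployment rate via college enrollment → crime rate → unemployment rate); retail vacancy rate (to inflation rate via retail vacancy rate → public transit ridership → inflation rate; to unemployment rate via retail vacancy rate → crime rate → unemployment rate).
Every other variable lacks a causal path to at least one of inflation rate and unemployment rate.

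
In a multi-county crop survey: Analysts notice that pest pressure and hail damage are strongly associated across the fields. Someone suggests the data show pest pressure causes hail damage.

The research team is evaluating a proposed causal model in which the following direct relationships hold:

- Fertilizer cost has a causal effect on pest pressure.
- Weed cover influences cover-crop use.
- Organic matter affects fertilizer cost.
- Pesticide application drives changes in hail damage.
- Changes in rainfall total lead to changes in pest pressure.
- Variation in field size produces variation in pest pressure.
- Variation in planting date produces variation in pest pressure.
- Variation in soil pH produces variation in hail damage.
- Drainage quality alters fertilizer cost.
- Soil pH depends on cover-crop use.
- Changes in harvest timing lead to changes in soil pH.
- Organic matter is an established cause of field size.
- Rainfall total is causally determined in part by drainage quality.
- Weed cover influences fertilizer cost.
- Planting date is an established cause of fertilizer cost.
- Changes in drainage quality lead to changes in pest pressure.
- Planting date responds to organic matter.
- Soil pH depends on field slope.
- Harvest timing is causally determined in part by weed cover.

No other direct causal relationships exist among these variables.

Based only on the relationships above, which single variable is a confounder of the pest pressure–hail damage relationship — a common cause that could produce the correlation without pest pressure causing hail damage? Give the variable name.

Weed cover has a causal path to pest pressure (weed cover → fertilizer cost → pest pressure) and a separate causal path to hail damage (weed cover → cover-crop use → soil pH → hail damage), so it is a common cause of both.
No stated relationship gives pest pressure a causal route to hail damage, so the correlation is explained by the shared upstream cause rather than a direct effect.

weed cover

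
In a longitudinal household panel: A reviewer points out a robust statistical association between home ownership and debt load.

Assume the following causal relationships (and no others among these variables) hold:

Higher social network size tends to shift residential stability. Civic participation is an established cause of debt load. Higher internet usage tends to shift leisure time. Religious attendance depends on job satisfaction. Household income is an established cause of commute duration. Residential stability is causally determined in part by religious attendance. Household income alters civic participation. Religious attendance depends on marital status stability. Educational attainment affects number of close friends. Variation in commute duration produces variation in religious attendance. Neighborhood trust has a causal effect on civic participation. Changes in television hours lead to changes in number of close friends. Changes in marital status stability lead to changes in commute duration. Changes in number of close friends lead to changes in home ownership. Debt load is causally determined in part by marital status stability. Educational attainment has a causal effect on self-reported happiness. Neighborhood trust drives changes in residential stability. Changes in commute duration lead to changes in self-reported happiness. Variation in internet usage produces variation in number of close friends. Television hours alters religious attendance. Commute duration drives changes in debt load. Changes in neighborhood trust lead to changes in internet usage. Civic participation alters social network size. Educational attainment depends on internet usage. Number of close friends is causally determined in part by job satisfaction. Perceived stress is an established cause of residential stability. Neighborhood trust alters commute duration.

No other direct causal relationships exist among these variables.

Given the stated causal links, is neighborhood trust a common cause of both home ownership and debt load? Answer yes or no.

yes

Neighborhood trust has a causal path to home ownership (neighborhood trust → internet usage → number of close friends → home ownership) and to debt load (neighborhood trust → commute duration → debt load), so it is a common cause of both — a confounder.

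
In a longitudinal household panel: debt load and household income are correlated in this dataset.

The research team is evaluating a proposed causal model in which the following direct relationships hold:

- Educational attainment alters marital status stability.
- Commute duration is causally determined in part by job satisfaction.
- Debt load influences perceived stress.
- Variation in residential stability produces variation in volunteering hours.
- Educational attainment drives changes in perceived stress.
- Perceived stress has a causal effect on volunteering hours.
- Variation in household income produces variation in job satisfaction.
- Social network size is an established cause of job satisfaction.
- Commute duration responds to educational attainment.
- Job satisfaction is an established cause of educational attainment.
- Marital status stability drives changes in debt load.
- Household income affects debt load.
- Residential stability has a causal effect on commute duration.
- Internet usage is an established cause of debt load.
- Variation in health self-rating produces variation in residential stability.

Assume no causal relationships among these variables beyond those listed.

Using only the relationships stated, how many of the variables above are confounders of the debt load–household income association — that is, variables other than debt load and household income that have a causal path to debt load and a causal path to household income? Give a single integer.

No listed variable has a causal path to both debt load and household income, so there are no common causes.

0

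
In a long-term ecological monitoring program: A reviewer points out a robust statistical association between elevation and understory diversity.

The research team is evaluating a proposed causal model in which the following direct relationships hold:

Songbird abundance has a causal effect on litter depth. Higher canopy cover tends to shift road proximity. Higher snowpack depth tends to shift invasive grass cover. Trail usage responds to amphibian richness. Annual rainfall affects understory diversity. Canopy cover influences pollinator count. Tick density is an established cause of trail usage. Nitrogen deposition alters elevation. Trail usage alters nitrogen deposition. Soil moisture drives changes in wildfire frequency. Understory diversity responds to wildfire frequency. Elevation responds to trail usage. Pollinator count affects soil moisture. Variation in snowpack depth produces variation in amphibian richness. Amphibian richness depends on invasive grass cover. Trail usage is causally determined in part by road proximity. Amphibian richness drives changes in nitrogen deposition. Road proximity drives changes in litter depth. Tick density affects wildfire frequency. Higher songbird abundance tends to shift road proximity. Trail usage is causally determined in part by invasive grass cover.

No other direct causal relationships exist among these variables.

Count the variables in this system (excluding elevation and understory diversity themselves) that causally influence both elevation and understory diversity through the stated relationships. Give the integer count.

The common causes are: canopy cover (to elevation via canopy cover → road proximity → trail usage → elevation; to understory diversity via canopy cover → pollinator count → soil moisture → wildfire frequency → understory diversity); tick density (to elevation via tick density → trail usage → elevation; to understory diversity via tick density → wildfire frequency → understory diversity).
Every other variable lacks a causal path to at least one of elevation and understory diversity.

2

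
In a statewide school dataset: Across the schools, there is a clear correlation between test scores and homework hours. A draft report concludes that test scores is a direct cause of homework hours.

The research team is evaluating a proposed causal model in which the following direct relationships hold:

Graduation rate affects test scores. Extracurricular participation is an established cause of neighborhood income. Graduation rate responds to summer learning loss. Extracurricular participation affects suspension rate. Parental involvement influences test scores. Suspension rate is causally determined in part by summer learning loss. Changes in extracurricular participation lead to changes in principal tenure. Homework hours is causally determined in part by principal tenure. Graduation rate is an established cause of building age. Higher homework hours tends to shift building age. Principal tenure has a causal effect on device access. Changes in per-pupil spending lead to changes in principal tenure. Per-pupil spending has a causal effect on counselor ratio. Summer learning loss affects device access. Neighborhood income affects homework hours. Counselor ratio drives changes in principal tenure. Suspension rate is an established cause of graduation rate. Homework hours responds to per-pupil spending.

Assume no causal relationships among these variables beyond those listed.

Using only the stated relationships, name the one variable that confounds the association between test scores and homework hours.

extracurricular participation

Extracurricular participation has a causal path to test scores (extracurricular participation → suspension rate → graduation rate → test scores) and a separate causal path to homework hours (extracurricular participation → neighborhood income → homework hours), so it is a common cause of both.
No stated relationship gives test scores a causal route to homework hours, so the correlation is explained by the shared upstream cause rather than a direct effect.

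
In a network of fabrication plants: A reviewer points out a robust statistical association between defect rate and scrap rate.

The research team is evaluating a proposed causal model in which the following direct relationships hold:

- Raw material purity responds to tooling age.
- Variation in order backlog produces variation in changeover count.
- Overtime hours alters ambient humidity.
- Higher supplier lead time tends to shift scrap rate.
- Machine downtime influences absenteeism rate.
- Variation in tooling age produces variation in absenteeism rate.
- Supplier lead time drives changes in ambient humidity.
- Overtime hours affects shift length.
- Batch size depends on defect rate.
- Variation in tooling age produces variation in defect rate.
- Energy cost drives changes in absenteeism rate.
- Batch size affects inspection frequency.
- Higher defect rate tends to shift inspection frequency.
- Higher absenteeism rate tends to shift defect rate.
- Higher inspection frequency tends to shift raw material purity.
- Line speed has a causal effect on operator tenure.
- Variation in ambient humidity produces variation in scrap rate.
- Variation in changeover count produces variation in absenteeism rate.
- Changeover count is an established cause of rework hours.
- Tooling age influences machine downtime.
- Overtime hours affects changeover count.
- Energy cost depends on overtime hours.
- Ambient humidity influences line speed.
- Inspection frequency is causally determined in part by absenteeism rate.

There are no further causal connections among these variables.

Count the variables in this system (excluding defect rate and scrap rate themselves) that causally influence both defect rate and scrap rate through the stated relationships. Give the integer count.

1

The common causes are: overtime hours (to defect rate via overtime hours → energy cost → absenteeism rate → defect rate; to scrap rate via overtime hours → ambient humidity → scrap rate).
Every other variable lacks a causal path to at least one of defect rate and scrap rate.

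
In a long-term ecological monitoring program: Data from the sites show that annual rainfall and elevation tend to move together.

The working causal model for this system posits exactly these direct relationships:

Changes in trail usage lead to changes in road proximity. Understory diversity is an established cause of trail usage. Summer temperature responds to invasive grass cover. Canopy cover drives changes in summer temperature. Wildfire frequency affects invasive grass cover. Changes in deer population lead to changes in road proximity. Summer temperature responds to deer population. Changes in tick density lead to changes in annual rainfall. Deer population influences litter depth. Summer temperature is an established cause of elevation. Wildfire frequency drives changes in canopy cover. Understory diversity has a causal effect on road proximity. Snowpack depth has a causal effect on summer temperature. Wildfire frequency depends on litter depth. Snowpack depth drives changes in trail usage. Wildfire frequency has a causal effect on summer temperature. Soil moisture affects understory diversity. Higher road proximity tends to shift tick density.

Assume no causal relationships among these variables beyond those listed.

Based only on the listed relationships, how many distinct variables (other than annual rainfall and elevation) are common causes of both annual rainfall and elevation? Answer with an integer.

The common causes are: deer population (to annual rainfall via deer population → road proximity → tick density → annual rainfall; to elevation via deer population → summer temperature → elevation); snowpack depth (to annual rainfall via snowpack depth → trail usage → road proximity → tick density → annual rainfall; to elevation via snowpack depth → summer temperature → elevation).
Every other variable lacks a causal path to at least one of annual rainfall and elevation.

2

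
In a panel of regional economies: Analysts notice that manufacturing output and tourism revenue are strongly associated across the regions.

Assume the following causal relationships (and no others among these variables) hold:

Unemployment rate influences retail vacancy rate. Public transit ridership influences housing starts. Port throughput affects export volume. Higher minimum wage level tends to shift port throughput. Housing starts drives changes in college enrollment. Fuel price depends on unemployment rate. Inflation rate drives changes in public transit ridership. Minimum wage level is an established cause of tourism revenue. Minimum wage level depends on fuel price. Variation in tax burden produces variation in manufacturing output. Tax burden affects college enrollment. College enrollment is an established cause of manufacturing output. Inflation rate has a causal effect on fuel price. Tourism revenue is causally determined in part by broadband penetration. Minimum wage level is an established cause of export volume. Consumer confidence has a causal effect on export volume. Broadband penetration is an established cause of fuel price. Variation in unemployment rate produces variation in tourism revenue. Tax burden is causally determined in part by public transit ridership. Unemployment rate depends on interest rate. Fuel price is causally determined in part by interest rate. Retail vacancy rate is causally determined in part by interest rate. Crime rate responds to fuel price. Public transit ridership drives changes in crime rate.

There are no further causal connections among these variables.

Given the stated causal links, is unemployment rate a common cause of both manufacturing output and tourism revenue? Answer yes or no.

Unemployment rate has no stated causal path to manufacturing output. A confounder must cause both variables, so unemployment rate does not qualify.

no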